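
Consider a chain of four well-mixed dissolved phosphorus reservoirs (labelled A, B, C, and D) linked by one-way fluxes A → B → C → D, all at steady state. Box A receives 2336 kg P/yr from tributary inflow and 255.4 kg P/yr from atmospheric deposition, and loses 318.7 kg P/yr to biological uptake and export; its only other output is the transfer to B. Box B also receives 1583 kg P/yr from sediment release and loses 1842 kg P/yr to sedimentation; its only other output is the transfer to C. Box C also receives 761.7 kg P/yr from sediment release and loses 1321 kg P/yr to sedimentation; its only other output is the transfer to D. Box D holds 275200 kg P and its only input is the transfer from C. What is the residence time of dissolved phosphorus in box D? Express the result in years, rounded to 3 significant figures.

Box A: F(A→B) = (2336 + 255.4) − 318.7 = 2272.7 kg P/yr.
Box B: F(B→C) = (2272.7 + 1583) − 1842 = 2013.7 kg P/yr.
Box C: F(C→D) = (2013.7 + 761.7) − 1321 = 1454.4 kg P/yr.
Box D throughput = its input = 1454.4 kg P/yr; τ = 275200 / 1454.4 = 189.2 yr.

189 yr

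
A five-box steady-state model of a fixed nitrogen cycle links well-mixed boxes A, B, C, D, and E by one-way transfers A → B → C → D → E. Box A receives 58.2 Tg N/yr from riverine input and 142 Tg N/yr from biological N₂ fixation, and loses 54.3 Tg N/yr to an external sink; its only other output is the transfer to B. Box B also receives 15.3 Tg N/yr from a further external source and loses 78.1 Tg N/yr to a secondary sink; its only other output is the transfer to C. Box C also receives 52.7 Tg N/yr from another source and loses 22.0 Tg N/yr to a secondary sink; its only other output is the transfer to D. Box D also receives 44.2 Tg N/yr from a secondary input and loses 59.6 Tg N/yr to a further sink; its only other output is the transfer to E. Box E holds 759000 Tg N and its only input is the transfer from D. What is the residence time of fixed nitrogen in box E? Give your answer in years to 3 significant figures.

Box A: F(A→B) = (58.2 + 142) − 54.3 = 145.90 Tg N/yr.
Box B: F(B→C) = (145.90 + 15.3) − 78.1 = 83.100 Tg N/yr.
Box C: F(C→D) = (83.100 + 52.7) − 22.0 = 113.80 Tg N/yr.
Box D: F(D→E) = (113.80 + 44.2) − 59.6 = 98.400 Tg N/yr.
Box E throughput = its input = 98.400 Tg N/yr; τ = 759000 / 98.400 = 7713 yr.

7710 yr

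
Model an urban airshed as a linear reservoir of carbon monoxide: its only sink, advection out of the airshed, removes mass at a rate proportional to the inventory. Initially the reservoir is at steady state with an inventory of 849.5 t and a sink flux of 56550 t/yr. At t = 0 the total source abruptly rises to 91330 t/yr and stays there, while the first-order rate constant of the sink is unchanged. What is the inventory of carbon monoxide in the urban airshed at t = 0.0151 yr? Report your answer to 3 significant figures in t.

τ = M₀/F₀ = 849.5/56550 = 0.01502 yr; rate constant k = 1/τ.
New steady state M_∞ = F₁/k = F₁·τ = 91330 × 0.01502 = 1372.0 t.
M(t) = M_∞ + (M₀ − M_∞)·e^(−t/τ); t/τ = 0.0151/0.01502 = 1.005, so e^(−t/τ) = 0.3660.
M(t) = 1372.0 − 522.5 × 0.3660 = 1180.8 t.

1180 t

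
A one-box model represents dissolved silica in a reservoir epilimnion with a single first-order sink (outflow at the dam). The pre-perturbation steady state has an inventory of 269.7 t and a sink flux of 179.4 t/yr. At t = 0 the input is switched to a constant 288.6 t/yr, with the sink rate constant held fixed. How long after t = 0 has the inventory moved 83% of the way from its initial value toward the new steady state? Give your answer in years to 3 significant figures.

τ = M₀/F₀ = 269.7/179.4 = 1.503 yr.
The remaining gap fraction is e^(−t/τ); 83% covered ⇒ e^(−t/τ) = 0.170.
t = −τ ln(0.170) = 1.503 × 1.772 = 2.664 yr.

2.66 yr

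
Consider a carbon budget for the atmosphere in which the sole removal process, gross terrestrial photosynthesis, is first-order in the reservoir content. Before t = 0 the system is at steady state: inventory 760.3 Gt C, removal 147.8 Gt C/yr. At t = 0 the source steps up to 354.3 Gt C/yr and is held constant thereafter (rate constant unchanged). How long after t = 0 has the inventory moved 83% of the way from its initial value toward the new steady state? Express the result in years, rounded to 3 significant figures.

τ = M₀/F₀ = 760.3/147.8 = 5.144 yr.
The remaining gap fraction is e^(−t/τ); 83% covered ⇒ e^(−t/τ) = 0.170.
t = −τ ln(0.170) = 5.144 × 1.772 = 9.115 yr.

9.12 yr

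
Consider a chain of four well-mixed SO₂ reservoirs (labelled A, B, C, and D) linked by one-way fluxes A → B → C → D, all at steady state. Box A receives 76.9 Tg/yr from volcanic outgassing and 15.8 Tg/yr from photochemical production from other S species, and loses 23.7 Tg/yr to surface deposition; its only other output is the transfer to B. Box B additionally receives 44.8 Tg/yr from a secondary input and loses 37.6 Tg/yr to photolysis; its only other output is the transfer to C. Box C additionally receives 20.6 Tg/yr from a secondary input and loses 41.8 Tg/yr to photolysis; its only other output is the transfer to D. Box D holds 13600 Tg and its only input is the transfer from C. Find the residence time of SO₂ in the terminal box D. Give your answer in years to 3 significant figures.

247 yr

Box A: F(A→B) = (76.9 + 15.8) − 23.7 = 69.000 Tg/yr.
Box B: F(B→C) = (69.000 + 44.8) − 37.6 = 76.200 Tg/yr.
Box C: F(C→D) = (76.200 + 20.6) − 41.8 = 55.000 Tg/yr.
Box D throughput = its input = 55.000 Tg/yr; τ = 13600 / 55.000 = 247.3 yr.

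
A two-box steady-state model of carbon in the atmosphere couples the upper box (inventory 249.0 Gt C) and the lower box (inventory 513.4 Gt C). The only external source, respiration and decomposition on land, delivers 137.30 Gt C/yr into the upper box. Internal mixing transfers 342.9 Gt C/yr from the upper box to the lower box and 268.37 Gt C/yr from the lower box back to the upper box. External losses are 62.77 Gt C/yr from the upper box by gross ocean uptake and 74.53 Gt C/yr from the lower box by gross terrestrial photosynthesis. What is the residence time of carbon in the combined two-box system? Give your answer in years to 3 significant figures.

5.55 yr

For the system as a whole, the A↔B exchange is internal and contributes nothing to the throughput; only the external sinks remove mass.
M_total = 249.0 + 513.4 = 762.40 Gt C.
ΣF_external_out = 62.77 + 74.53 = 137.30 Gt C/yr.
τ = M_total / ΣF_ext = 762.40 / 137.30 = 5.553 yr.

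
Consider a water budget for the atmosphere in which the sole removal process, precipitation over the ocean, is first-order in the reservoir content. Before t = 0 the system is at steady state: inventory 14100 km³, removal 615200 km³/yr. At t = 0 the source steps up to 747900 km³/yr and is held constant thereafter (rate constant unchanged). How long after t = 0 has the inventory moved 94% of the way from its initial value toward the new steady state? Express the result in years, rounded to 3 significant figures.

0.0645 yr

τ = M₀/F₀ = 14100/615200 = 0.02292 yr.
The remaining gap fraction is e^(−t/τ); 94% covered ⇒ e^(−t/τ) = 0.0600.
t = −τ ln(0.0600) = 0.02292 × 2.813 = 0.06448 yr.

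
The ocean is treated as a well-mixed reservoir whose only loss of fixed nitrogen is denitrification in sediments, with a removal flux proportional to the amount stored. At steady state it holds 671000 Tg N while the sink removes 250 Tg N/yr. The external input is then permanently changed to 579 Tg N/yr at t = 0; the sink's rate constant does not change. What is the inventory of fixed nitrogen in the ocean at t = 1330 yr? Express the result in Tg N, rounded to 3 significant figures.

1.02×10^6 Tg N

τ = M₀/F₀ = 671000/250 = 2684 yr; rate constant k = 1/τ.
New steady state M_∞ = F₁/k = F₁·τ = 579 × 2684 = 1.5540×10^6 Tg N.
M(t) = M_∞ + (M₀ − M_∞)·e^(−t/τ); t/τ = 1330/2684 = 0.4955, so e^(−t/τ) = 0.6092.
M(t) = 1.5540×10^6 − 883000 × 0.6092 = 1.0160×10^6 Tg N.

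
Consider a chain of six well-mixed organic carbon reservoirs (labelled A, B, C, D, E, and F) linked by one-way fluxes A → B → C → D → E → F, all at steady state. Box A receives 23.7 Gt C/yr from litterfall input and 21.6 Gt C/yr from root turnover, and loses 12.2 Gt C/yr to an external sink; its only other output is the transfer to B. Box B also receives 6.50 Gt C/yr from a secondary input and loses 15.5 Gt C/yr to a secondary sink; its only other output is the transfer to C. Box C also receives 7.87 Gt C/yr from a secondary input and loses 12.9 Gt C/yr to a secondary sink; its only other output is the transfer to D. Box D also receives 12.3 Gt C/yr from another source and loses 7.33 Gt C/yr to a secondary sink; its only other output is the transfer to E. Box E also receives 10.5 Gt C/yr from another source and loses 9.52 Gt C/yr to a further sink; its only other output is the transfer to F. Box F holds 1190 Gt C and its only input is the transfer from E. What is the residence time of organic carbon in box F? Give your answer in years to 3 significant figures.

Box A: F(A→B) = (23.7 + 21.6) − 12.2 = 33.100 Gt C/yr.
Box B: F(B→C) = (33.100 + 6.50) − 15.5 = 24.100 Gt C/yr.
Box C: F(C→D) = (24.100 + 7.87) − 12.9 = 19.070 Gt C/yr.
Box D: F(D→E) = (19.070 + 12.3) − 7.33 = 24.040 Gt C/yr.
Box E: F(E→F) = (24.040 + 10.5) − 9.52 = 25.020 Gt C/yr.
Box F throughput = its input = 25.020 Gt C/yr; τ = 1190 / 25.020 = 47.56 yr.

47.6 yr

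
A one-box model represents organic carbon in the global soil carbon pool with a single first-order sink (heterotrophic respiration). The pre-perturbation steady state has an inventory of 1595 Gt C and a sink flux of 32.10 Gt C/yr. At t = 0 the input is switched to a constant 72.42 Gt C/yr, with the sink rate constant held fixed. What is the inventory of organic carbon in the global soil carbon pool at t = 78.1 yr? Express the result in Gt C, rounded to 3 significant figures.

3180 Gt C

τ = M₀/F₀ = 1595/32.10 = 49.69 yr; rate constant k = 1/τ.
New steady state M_∞ = F₁/k = F₁·τ = 72.42 × 49.69 = 3598.4 Gt C.
M(t) = M_∞ + (M₀ − M_∞)·e^(−t/τ); t/τ = 78.1/49.69 = 1.572, so e^(−t/τ) = 0.2077.
M(t) = 3598.4 − 2003 × 0.2077 = 3182.4 Gt C.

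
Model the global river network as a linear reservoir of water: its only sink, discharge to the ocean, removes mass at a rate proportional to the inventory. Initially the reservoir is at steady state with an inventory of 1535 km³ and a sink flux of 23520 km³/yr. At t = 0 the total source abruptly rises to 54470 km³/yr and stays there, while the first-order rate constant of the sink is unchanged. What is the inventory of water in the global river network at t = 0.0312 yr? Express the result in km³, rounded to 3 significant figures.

2300 km³

Residence time τ = M₀/F₀ = 0.06526 yr. The eventual steady state is M_∞ = M₀·(F₁/F₀) = 1535 × 54470/23520 = 3554.9 km³.
The anomaly ΔM(t) = M(t) − M_∞ decays as ΔM₀·e^(−t/τ) with ΔM₀ = 1535 − 3554.9 = −2020 km³.
At t = 0.0312 yr, e^(−t/τ) = e^(−0.4781) = 0.6200, so ΔM = −1252 km³ and M = 3554.9 − 1252 = 2302.6 km³.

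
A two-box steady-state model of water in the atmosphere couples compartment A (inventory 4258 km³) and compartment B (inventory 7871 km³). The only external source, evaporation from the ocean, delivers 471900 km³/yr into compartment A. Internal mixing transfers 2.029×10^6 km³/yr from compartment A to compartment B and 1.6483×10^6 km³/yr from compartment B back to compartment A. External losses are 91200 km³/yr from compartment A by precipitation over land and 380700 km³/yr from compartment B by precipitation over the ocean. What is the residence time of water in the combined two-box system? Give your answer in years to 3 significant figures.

0.0257 yr

For the system as a whole, the A↔B exchange is internal and contributes nothing to the throughput; only the external sinks remove mass.
M_total = 4258 + 7871 = 12129 km³.
ΣF_external_out = 91200 + 380700 = 471900 km³/yr.
τ = M_total / ΣF_ext = 12129 / 471900 = 0.02570 yr.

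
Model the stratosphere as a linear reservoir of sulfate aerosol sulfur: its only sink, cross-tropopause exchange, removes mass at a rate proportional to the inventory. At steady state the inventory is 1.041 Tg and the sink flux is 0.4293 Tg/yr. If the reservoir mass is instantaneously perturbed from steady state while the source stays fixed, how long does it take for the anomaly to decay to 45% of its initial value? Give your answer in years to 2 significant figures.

For a linear reservoir the anomaly decays as exp(−t/τ) with τ = M/F = 1.041/0.4293 = 2.425 yr.
exp(−t/τ) = 0.45 ⇒ t = −τ ln(0.45) = 2.425 × 0.7985 = 1.936 yr.

1.9 yr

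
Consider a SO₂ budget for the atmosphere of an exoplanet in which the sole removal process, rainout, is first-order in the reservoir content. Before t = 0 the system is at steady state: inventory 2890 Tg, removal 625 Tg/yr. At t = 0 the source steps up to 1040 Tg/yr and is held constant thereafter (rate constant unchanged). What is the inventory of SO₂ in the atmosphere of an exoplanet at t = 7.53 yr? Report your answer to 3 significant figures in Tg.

4430 Tg

The sink rate constant is k = F₀/M₀ = 625/2890 = 0.2163 yr⁻¹.
Solving dM/dt = F₁ − kM with M(0) = M₀ gives M(t) = F₁/k + (M₀ − F₁/k)·e^(−kt).
F₁/k = 1040/0.2163 = 4809.0 Tg; kt = 0.2163 × 7.53 = 1.628, e^(−kt) = 0.1962.
M(7.53) = 4809.0 + (2890 − 4809.0) × 0.1962 = 4809.0 − 376.6 = 4432.4 Tg.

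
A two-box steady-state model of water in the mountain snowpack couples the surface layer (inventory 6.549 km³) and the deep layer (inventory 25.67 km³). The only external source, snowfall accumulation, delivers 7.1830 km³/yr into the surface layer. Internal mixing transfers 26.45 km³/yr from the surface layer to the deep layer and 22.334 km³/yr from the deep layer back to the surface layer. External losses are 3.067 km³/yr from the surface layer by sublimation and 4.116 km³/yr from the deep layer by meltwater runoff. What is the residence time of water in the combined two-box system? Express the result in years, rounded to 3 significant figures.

4.49 yr

Residence time in the combined system uses the total inventory and the total *external* removal — internal exchanges between the two boxes cancel.
M_total = 6.549 + 25.67 = 32.219 km³.
ΣF_external_out = 3.067 + 4.116 = 7.1830 km³/yr.
τ = M_total / ΣF_ext = 32.219 / 7.1830 = 4.485 yr.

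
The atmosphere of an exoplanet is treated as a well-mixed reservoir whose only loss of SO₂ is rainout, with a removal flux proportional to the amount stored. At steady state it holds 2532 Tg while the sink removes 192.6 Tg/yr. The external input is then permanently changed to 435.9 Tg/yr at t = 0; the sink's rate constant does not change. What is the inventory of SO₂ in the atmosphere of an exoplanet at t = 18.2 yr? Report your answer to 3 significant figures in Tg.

The sink rate constant is k = F₀/M₀ = 192.6/2532 = 0.07607 yr⁻¹.
Solving dM/dt = F₁ − kM with M(0) = M₀ gives M(t) = F₁/k + (M₀ − F₁/k)·e^(−kt).
F₁/k = 435.9/0.07607 = 5730.5 Tg; kt = 0.07607 × 18.2 = 1.384, e^(−kt) = 0.2505.
M(18.2) = 5730.5 + (2532 − 5730.5) × 0.2505 = 5730.5 − 801.1 = 4929.4 Tg.

4930 Tg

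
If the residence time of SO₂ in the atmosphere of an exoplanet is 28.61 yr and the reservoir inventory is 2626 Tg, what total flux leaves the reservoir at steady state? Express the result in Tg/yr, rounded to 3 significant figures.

F = M / τ = 2626 / 28.61 = 91.79 Tg/yr.

91.8 Tg/yr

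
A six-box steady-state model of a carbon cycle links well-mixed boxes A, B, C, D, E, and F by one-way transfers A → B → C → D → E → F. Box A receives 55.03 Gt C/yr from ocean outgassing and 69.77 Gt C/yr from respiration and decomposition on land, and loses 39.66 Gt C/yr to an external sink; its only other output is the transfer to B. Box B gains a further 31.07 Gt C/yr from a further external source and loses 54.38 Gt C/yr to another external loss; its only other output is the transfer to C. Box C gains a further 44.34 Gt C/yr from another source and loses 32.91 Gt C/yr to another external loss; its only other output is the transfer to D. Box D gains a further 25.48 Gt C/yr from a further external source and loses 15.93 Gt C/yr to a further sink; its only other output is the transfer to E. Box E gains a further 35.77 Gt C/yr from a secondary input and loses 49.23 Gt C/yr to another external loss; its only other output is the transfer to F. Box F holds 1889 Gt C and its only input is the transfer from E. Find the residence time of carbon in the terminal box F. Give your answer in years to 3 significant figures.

Box A: F(A→B) = (55.03 + 69.77) − 39.66 = 85.140 Gt C/yr.
Box B: F(B→C) = (85.140 + 31.07) − 54.38 = 61.830 Gt C/yr.
Box C: F(C→D) = (61.830 + 44.34) − 32.91 = 73.260 Gt C/yr.
Box D: F(D→E) = (73.260 + 25.48) − 15.93 = 82.810 Gt C/yr.
Box E: F(E→F) = (82.810 + 35.77) − 49.23 = 69.350 Gt C/yr.
Box F throughput = its input = 69.350 Gt C/yr; τ = 1889 / 69.350 = 27.24 yr.

27.2 yr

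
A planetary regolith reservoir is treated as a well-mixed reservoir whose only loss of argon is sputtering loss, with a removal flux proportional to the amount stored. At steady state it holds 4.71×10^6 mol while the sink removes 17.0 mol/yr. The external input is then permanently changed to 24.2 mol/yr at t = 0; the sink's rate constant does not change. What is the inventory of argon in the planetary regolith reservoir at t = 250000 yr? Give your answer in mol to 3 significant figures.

5.90×10^6 mol

Residence time τ = M₀/F₀ = 277100 yr. The eventual steady state is M_∞ = M₀·(F₁/F₀) = 4.71×10^6 × 24.2/17.0 = 6.7048×10^6 mol.
The anomaly ΔM(t) = M(t) − M_∞ decays as ΔM₀·e^(−t/τ) with ΔM₀ = 4.71×10^6 − 6.7048×10^6 = −1.995×10^6 mol.
At t = 250000 yr, e^(−t/τ) = e^(−0.9023) = 0.4056, so ΔM = −809100 mol and M = 6.7048×10^6 − 809100 = 5.8957×10^6 mol.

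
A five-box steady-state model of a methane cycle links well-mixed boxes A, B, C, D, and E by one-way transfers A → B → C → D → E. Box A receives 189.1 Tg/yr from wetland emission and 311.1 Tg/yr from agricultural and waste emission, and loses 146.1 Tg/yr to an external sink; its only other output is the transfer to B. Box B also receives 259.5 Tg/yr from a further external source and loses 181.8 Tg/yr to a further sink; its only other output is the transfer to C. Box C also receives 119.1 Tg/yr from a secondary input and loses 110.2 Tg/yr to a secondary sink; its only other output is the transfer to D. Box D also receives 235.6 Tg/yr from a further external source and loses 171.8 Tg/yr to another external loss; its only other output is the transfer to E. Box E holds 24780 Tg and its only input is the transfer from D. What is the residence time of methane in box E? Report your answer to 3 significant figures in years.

Box A: F(A→B) = (189.1 + 311.1) − 146.1 = 354.10 Tg/yr.
Box B: F(B→C) = (354.10 + 259.5) − 181.8 = 431.80 Tg/yr.
Box C: F(C→D) = (431.80 + 119.1) − 110.2 = 440.70 Tg/yr.
Box D: F(D→E) = (440.70 + 235.6) − 171.8 = 504.50 Tg/yr.
Box E throughput = its input = 504.50 Tg/yr; τ = 24780 / 504.50 = 49.12 yr.

49.1 yr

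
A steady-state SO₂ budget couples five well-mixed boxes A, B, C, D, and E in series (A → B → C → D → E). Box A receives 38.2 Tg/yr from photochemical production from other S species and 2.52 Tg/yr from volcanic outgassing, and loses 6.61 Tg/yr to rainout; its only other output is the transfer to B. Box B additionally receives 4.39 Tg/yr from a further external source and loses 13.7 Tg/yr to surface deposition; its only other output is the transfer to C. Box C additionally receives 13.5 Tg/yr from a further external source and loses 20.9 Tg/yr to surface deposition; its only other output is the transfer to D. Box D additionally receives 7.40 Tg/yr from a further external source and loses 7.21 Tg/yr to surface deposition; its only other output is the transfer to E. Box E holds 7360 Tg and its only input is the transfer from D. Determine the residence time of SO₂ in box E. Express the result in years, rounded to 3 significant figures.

418 yr

Box A: F(A→B) = (38.2 + 2.52) − 6.61 = 34.110 Tg/yr.
Box B: F(B→C) = (34.110 + 4.39) − 13.7 = 24.800 Tg/yr.
Box C: F(C→D) = (24.800 + 13.5) − 20.9 = 17.400 Tg/yr.
Box D: F(D→E) = (17.400 + 7.40) − 7.21 = 17.590 Tg/yr.
Box E throughput = its input = 17.590 Tg/yr; τ = 7360 / 17.590 = 418.4 yr.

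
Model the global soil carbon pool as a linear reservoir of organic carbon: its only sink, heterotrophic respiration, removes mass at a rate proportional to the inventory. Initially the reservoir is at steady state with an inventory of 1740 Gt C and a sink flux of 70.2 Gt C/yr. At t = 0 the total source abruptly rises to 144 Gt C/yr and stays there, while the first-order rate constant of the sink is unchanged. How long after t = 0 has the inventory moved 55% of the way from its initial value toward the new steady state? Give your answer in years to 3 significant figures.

τ = M₀/F₀ = 1740/70.2 = 24.79 yr.
The remaining gap fraction is e^(−t/τ); 55% covered ⇒ e^(−t/τ) = 0.450.
t = −τ ln(0.450) = 24.79 × 0.7985 = 19.79 yr.

19.8 yr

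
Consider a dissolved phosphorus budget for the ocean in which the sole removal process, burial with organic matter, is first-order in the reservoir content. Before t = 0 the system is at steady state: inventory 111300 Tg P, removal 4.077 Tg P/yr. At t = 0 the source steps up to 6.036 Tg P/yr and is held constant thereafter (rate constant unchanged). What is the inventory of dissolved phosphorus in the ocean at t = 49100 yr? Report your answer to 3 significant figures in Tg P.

156000 Tg P

Residence time τ = M₀/F₀ = 27300 yr. The eventual steady state is M_∞ = M₀·(F₁/F₀) = 111300 × 6.036/4.077 = 164780 Tg P.
The anomaly ΔM(t) = M(t) − M_∞ decays as ΔM₀·e^(−t/τ) with ΔM₀ = 111300 − 164780 = −53480 Tg P.
At t = 49100 yr, e^(−t/τ) = e^(−1.799) = 0.1655, so ΔM = −8853 Tg P and M = 164780 − 8853 = 155930 Tg P.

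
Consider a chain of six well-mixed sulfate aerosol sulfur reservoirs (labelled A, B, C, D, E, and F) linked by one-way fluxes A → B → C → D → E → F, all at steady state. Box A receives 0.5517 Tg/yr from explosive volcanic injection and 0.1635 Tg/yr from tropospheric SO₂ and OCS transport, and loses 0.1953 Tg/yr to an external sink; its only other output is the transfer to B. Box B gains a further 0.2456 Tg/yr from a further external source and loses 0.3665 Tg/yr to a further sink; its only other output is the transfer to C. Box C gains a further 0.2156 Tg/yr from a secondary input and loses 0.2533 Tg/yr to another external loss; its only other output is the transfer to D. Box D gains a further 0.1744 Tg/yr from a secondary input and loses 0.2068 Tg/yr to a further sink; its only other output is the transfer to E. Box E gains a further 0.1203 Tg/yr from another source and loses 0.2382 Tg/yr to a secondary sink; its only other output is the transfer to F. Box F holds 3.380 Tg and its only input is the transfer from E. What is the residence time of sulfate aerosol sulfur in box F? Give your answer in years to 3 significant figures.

Box A: F(A→B) = (0.5517 + 0.1635) − 0.1953 = 0.51990 Tg/yr.
Box B: F(B→C) = (0.51990 + 0.2456) − 0.3665 = 0.39900 Tg/yr.
Box C: F(C→D) = (0.39900 + 0.2156) − 0.2533 = 0.36130 Tg/yr.
Box D: F(D→E) = (0.36130 + 0.1744) − 0.2068 = 0.32890 Tg/yr.
Box E: F(E→F) = (0.32890 + 0.1203) − 0.2382 = 0.21100 Tg/yr.
Box F throughput = its input = 0.21100 Tg/yr; τ = 3.380 / 0.21100 = 16.02 yr.

16.0 yr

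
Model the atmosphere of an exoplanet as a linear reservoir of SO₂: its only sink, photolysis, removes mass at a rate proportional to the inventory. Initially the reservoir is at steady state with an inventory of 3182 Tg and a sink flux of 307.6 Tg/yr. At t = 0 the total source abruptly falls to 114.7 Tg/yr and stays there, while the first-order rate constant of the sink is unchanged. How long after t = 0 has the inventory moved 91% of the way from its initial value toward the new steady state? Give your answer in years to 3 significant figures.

τ = M₀/F₀ = 3182/307.6 = 10.34 yr.
The remaining gap fraction is e^(−t/τ); 91% covered ⇒ e^(−t/τ) = 0.0900.
t = −τ ln(0.0900) = 10.34 × 2.408 = 24.91 yr.

24.9 yr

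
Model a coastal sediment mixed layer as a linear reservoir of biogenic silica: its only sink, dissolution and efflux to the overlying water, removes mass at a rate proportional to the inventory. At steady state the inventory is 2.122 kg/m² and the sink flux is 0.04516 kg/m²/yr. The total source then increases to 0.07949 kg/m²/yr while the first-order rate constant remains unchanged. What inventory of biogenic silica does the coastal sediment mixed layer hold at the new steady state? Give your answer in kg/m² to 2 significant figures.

3.7 kg/m²

Rate constant k = F/M = 0.04516 / 2.122 = 0.02128 yr⁻¹.
At the new steady state, source = k·M_new ⇒ M_new = 0.07949 / 0.02128 = 3.735 kg/m².
(Equivalently M_new = M × F_new/F_old = 2.122 × 0.07949/0.04516.)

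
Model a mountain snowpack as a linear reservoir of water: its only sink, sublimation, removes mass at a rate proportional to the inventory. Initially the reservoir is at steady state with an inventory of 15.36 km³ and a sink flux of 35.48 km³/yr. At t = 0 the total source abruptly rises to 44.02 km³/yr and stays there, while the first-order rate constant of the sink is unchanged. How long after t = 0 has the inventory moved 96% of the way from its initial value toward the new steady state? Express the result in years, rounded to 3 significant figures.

1.39 yr

τ = M₀/F₀ = 15.36/35.48 = 0.4329 yr.
The remaining gap fraction is e^(−t/τ); 96% covered ⇒ e^(−t/τ) = 0.0400.
t = −τ ln(0.0400) = 0.4329 × 3.219 = 1.394 yr.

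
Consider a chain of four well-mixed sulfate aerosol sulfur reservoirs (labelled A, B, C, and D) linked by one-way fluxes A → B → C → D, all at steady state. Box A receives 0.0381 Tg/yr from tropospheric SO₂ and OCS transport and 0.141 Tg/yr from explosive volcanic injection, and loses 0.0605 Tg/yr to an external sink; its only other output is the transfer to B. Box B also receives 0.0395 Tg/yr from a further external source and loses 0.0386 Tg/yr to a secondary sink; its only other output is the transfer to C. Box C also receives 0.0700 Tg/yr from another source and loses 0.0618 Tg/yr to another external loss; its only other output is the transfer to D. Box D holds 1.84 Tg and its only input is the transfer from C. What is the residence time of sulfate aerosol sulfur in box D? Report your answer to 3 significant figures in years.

14.4 yr

Box A: F(A→B) = (0.0381 + 0.141) − 0.0605 = 0.11860 Tg/yr.
Box B: F(B→C) = (0.11860 + 0.0395) − 0.0386 = 0.11950 Tg/yr.
Box C: F(C→D) = (0.11950 + 0.0700) − 0.0618 = 0.12770 Tg/yr.
Box D throughput = its input = 0.12770 Tg/yr; τ = 1.84 / 0.12770 = 14.41 yr.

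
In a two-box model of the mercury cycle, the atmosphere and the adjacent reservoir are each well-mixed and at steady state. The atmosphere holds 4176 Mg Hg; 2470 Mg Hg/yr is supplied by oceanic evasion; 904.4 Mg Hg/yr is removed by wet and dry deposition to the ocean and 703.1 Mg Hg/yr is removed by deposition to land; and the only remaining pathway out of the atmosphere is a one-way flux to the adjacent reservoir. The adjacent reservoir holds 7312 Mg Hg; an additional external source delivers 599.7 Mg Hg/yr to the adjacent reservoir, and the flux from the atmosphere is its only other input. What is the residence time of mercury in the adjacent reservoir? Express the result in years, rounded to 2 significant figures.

Balance the atmosphere: ΣF_in = 2470.0 Mg Hg/yr.
Flux to the adjacent reservoir = ΣF_in − (904.4 + 703.1) = 862.50 Mg Hg/yr.
Total input to the adjacent reservoir = 862.50 + 599.7 = 1462.2 Mg Hg/yr; at steady state this equals its total output.
τ = M / F = 7312 / 1462.2 = 5.001 yr.

5.0 yr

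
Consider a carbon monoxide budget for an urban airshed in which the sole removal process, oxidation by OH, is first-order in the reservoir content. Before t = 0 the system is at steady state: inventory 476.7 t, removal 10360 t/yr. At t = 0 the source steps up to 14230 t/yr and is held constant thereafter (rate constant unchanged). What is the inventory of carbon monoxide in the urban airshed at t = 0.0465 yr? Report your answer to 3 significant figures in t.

590 t

Residence time τ = M₀/F₀ = 0.04601 yr. The eventual steady state is M_∞ = M₀·(F₁/F₀) = 476.7 × 14230/10360 = 654.77 t.
The anomaly ΔM(t) = M(t) − M_∞ decays as ΔM₀·e^(−t/τ) with ΔM₀ = 476.7 − 654.77 = −178.1 t.
At t = 0.0465 yr, e^(−t/τ) = e^(−1.011) = 0.3640, so ΔM = −64.82 t and M = 654.77 − 64.82 = 589.95 t.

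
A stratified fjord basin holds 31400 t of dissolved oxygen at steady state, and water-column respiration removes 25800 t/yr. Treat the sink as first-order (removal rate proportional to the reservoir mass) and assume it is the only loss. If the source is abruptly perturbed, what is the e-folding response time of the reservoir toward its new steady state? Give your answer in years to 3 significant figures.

1.22 yr

For a linear reservoir the response time equals the residence time τ = M/F.
τ = 31400 / 25800 = 1.217 yr.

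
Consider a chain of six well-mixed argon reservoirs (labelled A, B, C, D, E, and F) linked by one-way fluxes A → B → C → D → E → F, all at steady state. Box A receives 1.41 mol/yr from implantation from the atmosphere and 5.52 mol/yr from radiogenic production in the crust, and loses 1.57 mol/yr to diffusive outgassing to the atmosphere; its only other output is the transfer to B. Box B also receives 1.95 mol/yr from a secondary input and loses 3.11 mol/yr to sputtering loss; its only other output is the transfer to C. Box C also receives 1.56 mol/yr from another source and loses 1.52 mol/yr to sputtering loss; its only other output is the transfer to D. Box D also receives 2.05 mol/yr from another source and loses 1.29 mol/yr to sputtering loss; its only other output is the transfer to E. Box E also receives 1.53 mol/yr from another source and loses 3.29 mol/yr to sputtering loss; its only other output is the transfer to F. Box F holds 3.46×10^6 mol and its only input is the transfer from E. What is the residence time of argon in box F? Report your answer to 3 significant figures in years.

1.07×10^6 yr

Box A: F(A→B) = (1.41 + 5.52) − 1.57 = 5.3600 mol/yr.
Box B: F(B→C) = (5.3600 + 1.95) − 3.11 = 4.2000 mol/yr.
Box C: F(C→D) = (4.2000 + 1.56) − 1.52 = 4.2400 mol/yr.
Box D: F(D→E) = (4.2400 + 2.05) − 1.29 = 5.0000 mol/yr.
Box E: F(E→F) = (5.0000 + 1.53) − 3.29 = 3.2400 mol/yr.
Box F throughput = its input = 3.2400 mol/yr; τ = 3.46×10^6 / 3.2400 = 1.068×10^6 yr.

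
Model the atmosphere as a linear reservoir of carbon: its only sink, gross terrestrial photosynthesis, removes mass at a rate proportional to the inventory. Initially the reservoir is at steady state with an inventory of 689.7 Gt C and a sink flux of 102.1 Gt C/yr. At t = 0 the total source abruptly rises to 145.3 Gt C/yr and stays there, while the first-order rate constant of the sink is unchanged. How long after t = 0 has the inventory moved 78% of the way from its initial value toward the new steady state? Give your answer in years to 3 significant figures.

10.2 yr

τ = M₀/F₀ = 689.7/102.1 = 6.755 yr.
The remaining gap fraction is e^(−t/τ); 78% covered ⇒ e^(−t/τ) = 0.220.
t = −τ ln(0.220) = 6.755 × 1.514 = 10.23 yr.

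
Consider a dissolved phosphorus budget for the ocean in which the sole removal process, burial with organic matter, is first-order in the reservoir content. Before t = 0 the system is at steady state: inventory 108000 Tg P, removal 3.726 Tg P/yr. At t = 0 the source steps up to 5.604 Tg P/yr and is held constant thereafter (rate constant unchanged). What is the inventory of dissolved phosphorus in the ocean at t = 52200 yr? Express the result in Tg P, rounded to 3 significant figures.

153000 Tg P

τ = M₀/F₀ = 108000/3.726 = 28990 yr; rate constant k = 1/τ.
New steady state M_∞ = F₁/k = F₁·τ = 5.604 × 28990 = 162430 Tg P.
M(t) = M_∞ + (M₀ − M_∞)·e^(−t/τ); t/τ = 52200/28990 = 1.801, so e^(−t/τ) = 0.1652.
M(t) = 162430 − 54430 × 0.1652 = 153440 Tg P.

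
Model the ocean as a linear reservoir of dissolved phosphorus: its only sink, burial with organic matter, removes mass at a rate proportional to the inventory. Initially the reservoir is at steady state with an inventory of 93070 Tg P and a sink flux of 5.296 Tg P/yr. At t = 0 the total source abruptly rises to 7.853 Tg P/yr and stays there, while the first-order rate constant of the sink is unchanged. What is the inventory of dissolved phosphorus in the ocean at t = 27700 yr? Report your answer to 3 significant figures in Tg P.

129000 Tg P

Residence time τ = M₀/F₀ = 17570 yr. The eventual steady state is M_∞ = M₀·(F₁/F₀) = 93070 × 7.853/5.296 = 138010 Tg P.
The anomaly ΔM(t) = M(t) − M_∞ decays as ΔM₀·e^(−t/τ) with ΔM₀ = 93070 − 138010 = −44940 Tg P.
At t = 27700 yr, e^(−t/τ) = e^(−1.576) = 0.2068, so ΔM = −9291 Tg P and M = 138010 − 9291 = 128720 Tg P.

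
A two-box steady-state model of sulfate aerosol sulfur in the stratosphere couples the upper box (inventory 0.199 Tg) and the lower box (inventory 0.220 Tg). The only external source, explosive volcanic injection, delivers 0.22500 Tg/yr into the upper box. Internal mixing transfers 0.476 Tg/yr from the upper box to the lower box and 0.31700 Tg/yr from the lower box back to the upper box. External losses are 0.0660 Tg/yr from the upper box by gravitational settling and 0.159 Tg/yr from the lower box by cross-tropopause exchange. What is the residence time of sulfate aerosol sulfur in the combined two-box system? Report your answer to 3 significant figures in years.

1.86 yr

Residence time in the combined system uses the total inventory and the total *external* removal — internal exchanges between the two boxes cancel.
M_total = 0.199 + 0.220 = 0.41900 Tg.
ΣF_external_out = 0.0660 + 0.159 = 0.22500 Tg/yr.
τ = M_total / ΣF_ext = 0.41900 / 0.22500 = 1.862 yr.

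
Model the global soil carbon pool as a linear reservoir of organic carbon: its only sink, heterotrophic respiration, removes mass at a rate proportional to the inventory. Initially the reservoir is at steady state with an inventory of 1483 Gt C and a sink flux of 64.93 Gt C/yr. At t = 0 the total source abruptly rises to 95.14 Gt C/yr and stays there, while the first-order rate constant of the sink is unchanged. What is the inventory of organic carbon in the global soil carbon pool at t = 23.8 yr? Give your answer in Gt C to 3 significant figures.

τ = M₀/F₀ = 1483/64.93 = 22.84 yr; rate constant k = 1/τ.
New steady state M_∞ = F₁/k = F₁·τ = 95.14 × 22.84 = 2173.0 Gt C.
M(t) = M_∞ + (M₀ − M_∞)·e^(−t/τ); t/τ = 23.8/22.84 = 1.042, so e^(−t/τ) = 0.3527.
M(t) = 2173.0 − 690.0 × 0.3527 = 1929.6 Gt C.

1930 Gt C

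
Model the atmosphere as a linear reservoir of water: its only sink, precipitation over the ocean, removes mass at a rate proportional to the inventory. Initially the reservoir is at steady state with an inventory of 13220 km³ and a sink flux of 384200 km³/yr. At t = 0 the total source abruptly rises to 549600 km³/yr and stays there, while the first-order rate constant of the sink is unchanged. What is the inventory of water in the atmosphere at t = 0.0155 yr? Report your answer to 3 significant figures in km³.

The sink rate constant is k = F₀/M₀ = 384200/13220 = 29.06 yr⁻¹.
Solving dM/dt = F₁ − kM with M(0) = M₀ gives M(t) = F₁/k + (M₀ − F₁/k)·e^(−kt).
F₁/k = 549600/29.06 = 18911 km³; kt = 29.06 × 0.0155 = 0.4505, e^(−kt) = 0.6373.
M(0.0155) = 18911 + (13220 − 18911) × 0.6373 = 18911 − 3627 = 15284 km³.

15300 km³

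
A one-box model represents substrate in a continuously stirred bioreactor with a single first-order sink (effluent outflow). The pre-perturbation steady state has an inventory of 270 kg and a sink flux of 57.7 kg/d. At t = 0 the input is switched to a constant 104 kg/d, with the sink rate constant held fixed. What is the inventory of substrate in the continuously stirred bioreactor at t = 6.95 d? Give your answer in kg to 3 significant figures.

Residence time τ = M₀/F₀ = 4.679 d. The eventual steady state is M_∞ = M₀·(F₁/F₀) = 270 × 104/57.7 = 486.66 kg.
The anomaly ΔM(t) = M(t) − M_∞ decays as ΔM₀·e^(−t/τ) with ΔM₀ = 270 − 486.66 = −216.7 kg.
At t = 6.95 d, e^(−t/τ) = e^(−1.485) = 0.2264, so ΔM = −49.06 kg and M = 486.66 − 49.06 = 437.59 kg.

438 kg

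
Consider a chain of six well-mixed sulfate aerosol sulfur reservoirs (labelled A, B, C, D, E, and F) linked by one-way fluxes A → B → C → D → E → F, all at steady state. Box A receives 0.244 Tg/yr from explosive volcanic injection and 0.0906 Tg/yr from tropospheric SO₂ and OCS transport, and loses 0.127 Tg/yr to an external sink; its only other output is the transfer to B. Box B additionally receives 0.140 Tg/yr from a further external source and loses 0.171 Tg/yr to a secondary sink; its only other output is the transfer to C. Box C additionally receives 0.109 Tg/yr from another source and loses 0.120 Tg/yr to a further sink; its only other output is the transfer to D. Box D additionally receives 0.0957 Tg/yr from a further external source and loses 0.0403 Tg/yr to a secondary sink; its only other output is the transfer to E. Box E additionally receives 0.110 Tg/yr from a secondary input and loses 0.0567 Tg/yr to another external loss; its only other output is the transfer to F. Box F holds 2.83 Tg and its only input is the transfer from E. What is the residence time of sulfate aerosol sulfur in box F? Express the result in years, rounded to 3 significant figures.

10.3 yr

Box A: F(A→B) = (0.244 + 0.0906) − 0.127 = 0.20760 Tg/yr.
Box B: F(B→C) = (0.20760 + 0.140) − 0.171 = 0.17660 Tg/yr.
Box C: F(C→D) = (0.17660 + 0.109) − 0.120 = 0.16560 Tg/yr.
Box D: F(D→E) = (0.16560 + 0.0957) − 0.0403 = 0.22100 Tg/yr.
Box E: F(E→F) = (0.22100 + 0.110) − 0.0567 = 0.27430 Tg/yr.
Box F throughput = its input = 0.27430 Tg/yr; τ = 2.83 / 0.27430 = 10.32 yr.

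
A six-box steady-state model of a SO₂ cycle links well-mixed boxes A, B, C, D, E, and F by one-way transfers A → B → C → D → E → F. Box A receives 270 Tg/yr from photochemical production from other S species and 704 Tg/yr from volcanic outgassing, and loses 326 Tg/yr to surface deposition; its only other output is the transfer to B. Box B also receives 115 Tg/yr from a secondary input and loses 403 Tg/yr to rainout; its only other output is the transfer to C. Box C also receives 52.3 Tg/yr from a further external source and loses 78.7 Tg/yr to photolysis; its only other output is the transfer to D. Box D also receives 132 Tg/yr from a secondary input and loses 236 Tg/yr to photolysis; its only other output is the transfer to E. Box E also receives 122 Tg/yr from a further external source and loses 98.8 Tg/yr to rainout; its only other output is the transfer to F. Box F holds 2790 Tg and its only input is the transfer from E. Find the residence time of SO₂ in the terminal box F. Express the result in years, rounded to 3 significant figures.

11.0 yr

Box A: F(A→B) = (270 + 704) − 326 = 648.00 Tg/yr.
Box B: F(B→C) = (648.00 + 115) − 403 = 360.00 Tg/yr.
Box C: F(C→D) = (360.00 + 52.3) − 78.7 = 333.60 Tg/yr.
Box D: F(D→E) = (333.60 + 132) − 236 = 229.60 Tg/yr.
Box E: F(E→F) = (229.60 + 122) − 98.8 = 252.80 Tg/yr.
Box F throughput = its input = 252.80 Tg/yr; τ = 2790 / 252.80 = 11.04 yr.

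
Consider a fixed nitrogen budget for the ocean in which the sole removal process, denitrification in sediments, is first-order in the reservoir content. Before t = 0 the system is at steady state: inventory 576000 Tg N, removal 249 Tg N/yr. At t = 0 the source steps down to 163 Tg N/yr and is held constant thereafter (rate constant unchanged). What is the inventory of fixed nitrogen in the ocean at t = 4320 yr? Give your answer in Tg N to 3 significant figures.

The sink rate constant is k = F₀/M₀ = 249/576000 = 0.0004323 yr⁻¹.
Solving dM/dt = F₁ − kM with M(0) = M₀ gives M(t) = F₁/k + (M₀ − F₁/k)·e^(−kt).
F₁/k = 163/0.0004323 = 377060 Tg N; kt = 0.0004323 × 4320 = 1.867, e^(−kt) = 0.1545.
M(4320) = 377060 + (576000 − 377060) × 0.1545 = 377060 + 30740 = 407800 Tg N.

408000 Tg N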